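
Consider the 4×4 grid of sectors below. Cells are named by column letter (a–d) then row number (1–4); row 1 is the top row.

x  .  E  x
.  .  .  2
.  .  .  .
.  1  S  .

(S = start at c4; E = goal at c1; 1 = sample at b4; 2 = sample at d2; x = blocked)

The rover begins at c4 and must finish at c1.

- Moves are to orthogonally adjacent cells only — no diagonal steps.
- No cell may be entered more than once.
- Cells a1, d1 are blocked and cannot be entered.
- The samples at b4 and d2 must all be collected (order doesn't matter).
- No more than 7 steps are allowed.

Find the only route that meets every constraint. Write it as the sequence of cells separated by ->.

Any route must reach b4 and d2 and still end at c1 within 7 moves, so the order of the required stops is forced.
Route from c4: left 1 to b4, up 1 to b3, right 2 to d3, up 1 to d2, left 1 to c2, up 1 to c1 — 7 moves in all.
Check: all required cells visited; 7 ≤ 7 moves.

c4 -> b4 -> b3 -> c3 -> d3 -> d2 -> c2 -> c1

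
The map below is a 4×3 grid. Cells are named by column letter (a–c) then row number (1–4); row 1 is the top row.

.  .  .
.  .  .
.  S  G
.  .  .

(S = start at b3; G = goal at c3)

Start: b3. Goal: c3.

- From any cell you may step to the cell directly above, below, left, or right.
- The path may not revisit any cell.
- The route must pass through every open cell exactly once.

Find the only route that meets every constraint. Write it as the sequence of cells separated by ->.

Need to visit all 12 open cells exactly once, starting at b3 and ending at c3.
Route from b3: up 1 to b2, right 1 to c2, up 1 to c1, left 2 to a1, down 3 to a4, right 2 to c4, up 1 to c3 — 11 moves in all.
Check: all 12 open cells covered.

b3 -> b2 -> c2 -> c1 -> b1 -> a1 -> a2 -> a3 -> a4 -> b4 -> c4 -> c3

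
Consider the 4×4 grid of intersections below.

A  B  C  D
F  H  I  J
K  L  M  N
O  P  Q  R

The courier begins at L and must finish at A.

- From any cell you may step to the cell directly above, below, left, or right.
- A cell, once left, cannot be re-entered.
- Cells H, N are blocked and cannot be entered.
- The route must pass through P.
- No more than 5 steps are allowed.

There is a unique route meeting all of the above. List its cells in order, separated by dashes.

Any route must reach P and still end at A within 5 moves, so the order of the required stops is forced.
Route from L: down to P, left to O, 3× up (reaching A) — 5 moves in all.
Check: all required cells visited; 5 ≤ 5 moves.

L - P - O - K - F - A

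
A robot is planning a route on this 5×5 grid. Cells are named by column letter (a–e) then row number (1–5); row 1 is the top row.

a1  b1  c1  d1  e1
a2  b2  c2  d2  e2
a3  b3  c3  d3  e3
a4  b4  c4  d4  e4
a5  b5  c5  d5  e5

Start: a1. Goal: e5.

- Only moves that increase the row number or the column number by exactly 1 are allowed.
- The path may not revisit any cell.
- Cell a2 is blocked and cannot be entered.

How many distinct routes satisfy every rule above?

A right/down-only route from a1 to e5 makes exactly 4 down-moves and 4 right-moves in some order.
With no other constraints that would be C(8,4) = 70 routes.
Subtract routes through each blocked cell (inclusion–exclusion for overlaps): − through a2: 35 → 35.
That gives 35 routes.

35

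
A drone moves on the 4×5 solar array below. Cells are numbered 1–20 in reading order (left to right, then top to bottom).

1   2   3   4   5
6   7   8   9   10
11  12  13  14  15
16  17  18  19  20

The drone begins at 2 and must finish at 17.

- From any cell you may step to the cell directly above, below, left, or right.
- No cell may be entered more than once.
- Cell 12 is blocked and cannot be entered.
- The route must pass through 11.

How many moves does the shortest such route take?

Any route passes through 11 somewhere between 2 and 17. Summing Manhattan distances along the two legs (2 → 11 → 17) gives a lower bound of 3 + 2 = 5 moves.
A route of 5 moves achieves this: 2 → 7 → 6 → 11 → 16 → 17.
Since 5 matches the lower bound, it is optimal.

5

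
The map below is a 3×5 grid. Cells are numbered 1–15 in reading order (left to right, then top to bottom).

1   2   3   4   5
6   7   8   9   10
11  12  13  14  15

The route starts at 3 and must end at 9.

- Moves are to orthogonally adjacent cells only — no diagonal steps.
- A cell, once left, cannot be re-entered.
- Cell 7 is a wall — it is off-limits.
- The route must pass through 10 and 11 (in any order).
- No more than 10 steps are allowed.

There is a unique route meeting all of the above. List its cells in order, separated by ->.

3 -> 2 -> 1 -> 6 -> 11 -> 12 -> 13 -> 14 -> 15 -> 10 -> 9

The 10-move cap with required stops at 10, 11 leaves no slack for detours.
Route from 3: 2× left (reaching 1), 2× down (reaching 11), 4× right (reaching 15), up to 10, left to 9 — 10 moves in all.
Check: all required cells visited; 10 ≤ 10 moves.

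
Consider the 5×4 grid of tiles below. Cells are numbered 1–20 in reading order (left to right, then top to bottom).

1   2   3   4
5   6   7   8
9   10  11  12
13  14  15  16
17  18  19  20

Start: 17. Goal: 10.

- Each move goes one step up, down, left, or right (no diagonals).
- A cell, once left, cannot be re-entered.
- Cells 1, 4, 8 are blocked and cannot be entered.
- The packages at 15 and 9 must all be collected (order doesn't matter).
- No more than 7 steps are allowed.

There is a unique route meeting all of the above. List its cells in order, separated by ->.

Any route must reach 15 and 9 and still end at 10 within 7 moves, so the order of the required stops is forced.
Route from 17: 2× right (reaching 19), up to 15, 2× left (reaching 13), up to 9, right to 10 — 7 moves in all.
Check: all required cells visited; 7 ≤ 7 moves.

17 -> 18 -> 19 -> 15 -> 14 -> 13 -> 9 -> 10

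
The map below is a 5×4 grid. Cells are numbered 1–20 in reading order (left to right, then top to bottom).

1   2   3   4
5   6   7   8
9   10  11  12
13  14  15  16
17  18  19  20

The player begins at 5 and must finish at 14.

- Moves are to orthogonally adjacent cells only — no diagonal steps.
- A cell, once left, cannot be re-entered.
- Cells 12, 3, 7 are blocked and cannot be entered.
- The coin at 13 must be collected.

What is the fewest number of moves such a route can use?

3

Any route passes through 13 somewhere between 5 and 14. Summing Manhattan distances along the two legs (5 → 13 → 14) gives a lower bound of 2 + 1 = 3 moves.
A route of 3 moves achieves this: 5 → 9 → 13 → 14.
Since 3 matches the lower bound, it is optimal.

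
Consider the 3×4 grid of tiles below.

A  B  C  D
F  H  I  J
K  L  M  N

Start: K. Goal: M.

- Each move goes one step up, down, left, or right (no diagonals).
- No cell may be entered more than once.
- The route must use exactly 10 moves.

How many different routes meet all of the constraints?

5

Need simple routes of exactly 10 moves from K to M (Manhattan distance 2, so 4 moves are spent on a detour and 4 undoing it).
Enumerating: K F A B H I C D J N M | K F A B C D J I H L M | K L H F A B C I J N M | K L H F A B C D J N M | K L H F A B C D J I M.
That gives 5 routes.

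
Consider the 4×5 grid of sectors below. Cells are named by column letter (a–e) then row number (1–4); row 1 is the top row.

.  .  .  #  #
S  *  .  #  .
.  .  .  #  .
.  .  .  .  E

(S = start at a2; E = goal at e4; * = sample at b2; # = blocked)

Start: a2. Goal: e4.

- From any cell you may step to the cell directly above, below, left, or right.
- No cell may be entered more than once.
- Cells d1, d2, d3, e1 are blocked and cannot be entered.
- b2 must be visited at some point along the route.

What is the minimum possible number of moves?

6

Any route passes through b2 somewhere between a2 and e4. Summing Manhattan distances along the two legs (a2 → b2 → e4) gives a lower bound of 1 + 5 = 6 moves.
A route of 6 moves achieves this: a2 → b2 → b3 → b4 → c4 → d4 → e4.
Since 6 matches the lower bound, it is optimal.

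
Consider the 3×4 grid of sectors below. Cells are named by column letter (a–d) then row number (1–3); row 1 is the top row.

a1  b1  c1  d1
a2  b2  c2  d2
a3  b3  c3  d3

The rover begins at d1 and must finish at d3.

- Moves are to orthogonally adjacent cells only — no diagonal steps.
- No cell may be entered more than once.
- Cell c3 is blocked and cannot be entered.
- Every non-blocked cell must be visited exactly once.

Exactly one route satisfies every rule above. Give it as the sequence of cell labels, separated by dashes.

Need to visit all 11 open cells exactly once, starting at d1 and ending at d3.
Cell a3 has only two open neighbours (a2 and b3), so the path must pass straight through it: one of those is the cell it's entered from and the other is where it exits.
Route from d1: 3× left (reaching a1), 2× down (reaching a3), right to b3, up to b2, 2× right (reaching d2), down to d3 — 10 moves in all.
Check: all 11 open cells covered.

d1 - c1 - b1 - a1 - a2 - a3 - b3 - b2 - c2 - d2 - d3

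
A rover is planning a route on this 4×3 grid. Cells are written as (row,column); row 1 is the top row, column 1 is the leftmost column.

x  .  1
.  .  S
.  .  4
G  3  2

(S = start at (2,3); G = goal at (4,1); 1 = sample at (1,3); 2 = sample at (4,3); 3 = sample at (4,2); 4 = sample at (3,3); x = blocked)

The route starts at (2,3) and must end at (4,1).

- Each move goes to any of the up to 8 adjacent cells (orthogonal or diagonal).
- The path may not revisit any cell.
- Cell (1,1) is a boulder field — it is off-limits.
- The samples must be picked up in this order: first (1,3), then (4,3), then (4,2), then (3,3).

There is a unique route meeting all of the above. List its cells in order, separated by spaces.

The waypoints must appear in the order (1,3), (4,3), (4,2), (3,3), with no cell reused.
Route from (2,3): up 1 to (1,3), left 1 to (1,2), down-left 1 to (2,1), down-right 2 to (4,3), left 1 to (4,2), up-right 1 to (3,3), up-left 1 to (2,2), down-left 1 to (3,1), down 1 to (4,1) — 10 moves in all.
Check: order respected (1 at step 1, 2 at step 5, 3 at step 6, 4 at step 7).

(2,3) (1,3) (1,2) (2,1) (3,2) (4,3) (4,2) (3,3) (2,2) (3,1) (4,1)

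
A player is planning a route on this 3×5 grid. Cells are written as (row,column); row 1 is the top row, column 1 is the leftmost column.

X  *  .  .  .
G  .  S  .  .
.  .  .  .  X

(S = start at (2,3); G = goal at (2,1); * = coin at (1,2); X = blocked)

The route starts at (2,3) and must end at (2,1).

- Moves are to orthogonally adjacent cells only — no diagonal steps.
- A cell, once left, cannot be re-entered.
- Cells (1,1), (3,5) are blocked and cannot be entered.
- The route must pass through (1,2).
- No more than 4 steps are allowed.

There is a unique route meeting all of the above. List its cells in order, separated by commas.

(2,3), (1,3), (1,2), (2,2), (2,1)

Any route must reach (1,2) and still end at (2,1) within 4 moves, so the order of the required stops is forced.
Route from (2,3): up to (1,3), left to (1,2), down to (2,2), left to (2,1) — 4 moves in all.
Check: all required cells visited; 4 ≤ 4 moves.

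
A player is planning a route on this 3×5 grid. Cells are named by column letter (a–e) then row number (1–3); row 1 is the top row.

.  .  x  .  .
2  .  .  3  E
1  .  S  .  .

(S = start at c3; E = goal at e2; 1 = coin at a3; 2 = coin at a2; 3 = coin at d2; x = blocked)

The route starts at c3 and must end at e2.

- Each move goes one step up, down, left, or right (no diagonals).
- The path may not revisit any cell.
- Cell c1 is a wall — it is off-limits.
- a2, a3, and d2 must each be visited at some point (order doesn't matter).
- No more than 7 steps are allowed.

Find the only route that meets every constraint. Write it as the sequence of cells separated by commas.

Any route must reach a2, a3, and d2 and still end at e2 within 7 moves, so the order of the required stops is forced.
Route from c3: left 2 to a3, up 1 to a2, right 4 to e2 — 7 moves in all.
Check: all required cells visited; 7 ≤ 7 moves.

c3, b3, a3, a2, b2, c2, d2, e2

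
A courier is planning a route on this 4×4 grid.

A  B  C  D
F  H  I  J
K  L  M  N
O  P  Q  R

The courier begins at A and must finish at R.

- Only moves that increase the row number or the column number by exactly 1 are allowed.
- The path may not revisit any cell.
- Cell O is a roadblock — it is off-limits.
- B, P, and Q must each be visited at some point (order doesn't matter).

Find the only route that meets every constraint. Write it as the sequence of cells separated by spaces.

Moves only go right or down, so the column and row indices never decrease.
Route from A: right 1 to B, down 3 to P, right 2 to R — 6 moves in all.
Check: all required cells visited.

A B H L P Q R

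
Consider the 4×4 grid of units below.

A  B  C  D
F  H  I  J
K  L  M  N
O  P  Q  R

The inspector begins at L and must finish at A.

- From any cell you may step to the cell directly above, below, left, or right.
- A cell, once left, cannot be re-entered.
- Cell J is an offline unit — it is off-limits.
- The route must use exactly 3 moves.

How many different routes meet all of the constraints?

3

Need simple routes of exactly 3 moves from L to A (Manhattan distance 3, so 0 moves are spent on a detour and 0 undoing it).
Enumerating: L H B A | L H F A | L K F A.
That gives 3 routes.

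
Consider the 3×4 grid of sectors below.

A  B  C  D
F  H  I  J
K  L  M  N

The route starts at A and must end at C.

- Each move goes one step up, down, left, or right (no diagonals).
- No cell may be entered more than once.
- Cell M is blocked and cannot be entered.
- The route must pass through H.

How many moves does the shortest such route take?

Any route passes through H somewhere between A and C. Summing Manhattan distances along the two legs (A → H → C) gives a lower bound of 2 + 2 = 4 moves.
A route of 4 moves achieves this: A → F → H → B → C.
Since 4 matches the lower bound, it is optimal.

4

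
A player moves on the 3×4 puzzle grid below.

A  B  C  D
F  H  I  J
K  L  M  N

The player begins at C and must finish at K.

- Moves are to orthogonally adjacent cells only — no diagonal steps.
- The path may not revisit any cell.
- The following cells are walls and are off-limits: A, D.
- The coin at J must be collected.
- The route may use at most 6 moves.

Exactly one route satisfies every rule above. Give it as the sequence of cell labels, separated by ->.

C -> I -> J -> N -> M -> L -> K

The 6-move cap with required stops at J leaves no slack for detours.
Route from C: down 1 to I, right 1 to J, down 1 to N, left 3 to K — 6 moves in all.
Check: all required cells visited; 6 ≤ 6 moves.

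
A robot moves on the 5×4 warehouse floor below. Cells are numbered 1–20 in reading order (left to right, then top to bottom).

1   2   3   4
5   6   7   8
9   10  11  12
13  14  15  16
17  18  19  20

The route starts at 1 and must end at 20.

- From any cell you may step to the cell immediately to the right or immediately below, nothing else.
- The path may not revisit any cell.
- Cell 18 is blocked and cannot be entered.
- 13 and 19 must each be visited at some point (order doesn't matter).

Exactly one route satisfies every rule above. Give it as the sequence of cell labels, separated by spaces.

1 5 9 13 14 15 19 20

Moves only go right or down, so the column and row indices never decrease.
Route from 1: down 3 to 13, right 2 to 15, down 1 to 19, right 1 to 20 — 7 moves in all.
Check: all required cells visited.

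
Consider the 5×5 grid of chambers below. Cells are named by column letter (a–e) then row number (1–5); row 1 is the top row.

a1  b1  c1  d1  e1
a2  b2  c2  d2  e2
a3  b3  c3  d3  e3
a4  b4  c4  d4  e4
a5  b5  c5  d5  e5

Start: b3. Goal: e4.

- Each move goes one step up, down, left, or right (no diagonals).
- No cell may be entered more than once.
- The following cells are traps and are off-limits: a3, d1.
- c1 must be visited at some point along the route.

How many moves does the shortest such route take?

Any route passes through c1 somewhere between b3 and e4. Summing Manhattan distances along the two legs (b3 → c1 → e4) gives a lower bound of 3 + 5 = 8 moves.
A route of 8 moves achieves this: b3 → b2 → b1 → c1 → c2 → c3 → c4 → d4 → e4.
Since 8 matches the lower bound, it is optimal.

8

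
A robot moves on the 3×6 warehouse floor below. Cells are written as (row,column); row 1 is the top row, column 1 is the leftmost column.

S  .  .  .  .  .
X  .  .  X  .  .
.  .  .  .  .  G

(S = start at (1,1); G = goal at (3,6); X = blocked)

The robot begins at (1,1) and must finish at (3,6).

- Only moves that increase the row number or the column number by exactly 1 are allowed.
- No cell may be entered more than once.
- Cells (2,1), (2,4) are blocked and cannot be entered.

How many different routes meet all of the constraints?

A right/down-only route from (1,1) to (3,6) makes exactly 2 down-moves and 5 right-moves in some order.
With no other constraints that would be C(7,2) = 21 routes.
Subtract routes through each blocked cell (inclusion–exclusion for overlaps): − through (2,1): 6 − through (2,4): 12 + through (2,1)&(2,4): 3 → 6.
That gives 6 routes.

6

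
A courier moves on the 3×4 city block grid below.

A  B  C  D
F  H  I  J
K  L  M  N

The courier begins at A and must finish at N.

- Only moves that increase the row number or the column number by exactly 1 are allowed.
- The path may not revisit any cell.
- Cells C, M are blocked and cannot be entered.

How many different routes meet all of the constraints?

A right/down-only route from A to N makes exactly 2 down-moves and 3 right-moves in some order.
With no other constraints that would be C(5,2) = 10 routes.
Subtract routes through each blocked cell (inclusion–exclusion for overlaps): − through C: 3 − through M: 6 + through C&M: 1 → 2.
That gives 2 routes.

2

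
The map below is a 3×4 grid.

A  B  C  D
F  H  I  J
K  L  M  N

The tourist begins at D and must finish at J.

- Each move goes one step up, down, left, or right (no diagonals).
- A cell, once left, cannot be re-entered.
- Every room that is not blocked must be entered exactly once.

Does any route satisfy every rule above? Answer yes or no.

yes

One route that works: D → C → I → H → B → A → F → K → L → M → N → J.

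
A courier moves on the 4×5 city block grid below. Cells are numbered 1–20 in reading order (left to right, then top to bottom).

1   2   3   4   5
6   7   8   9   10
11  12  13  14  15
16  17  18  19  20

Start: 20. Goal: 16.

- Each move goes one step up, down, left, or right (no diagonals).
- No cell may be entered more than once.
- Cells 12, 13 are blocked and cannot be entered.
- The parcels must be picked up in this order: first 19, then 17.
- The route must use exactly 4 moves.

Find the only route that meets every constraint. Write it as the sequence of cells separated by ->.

The waypoints must appear in the order 19, 17, with no cell reused.
Route from 20: 4× left (reaching 16) — 4 moves in all.
Check: order respected (19 at step 1, 17 at step 3); 4 moves as required.

20 -> 19 -> 18 -> 17 -> 16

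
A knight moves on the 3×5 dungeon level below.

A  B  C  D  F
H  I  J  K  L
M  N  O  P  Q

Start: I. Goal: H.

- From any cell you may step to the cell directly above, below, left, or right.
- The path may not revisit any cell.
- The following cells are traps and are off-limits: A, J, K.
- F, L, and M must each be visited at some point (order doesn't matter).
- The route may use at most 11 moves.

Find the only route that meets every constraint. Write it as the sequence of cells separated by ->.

I -> B -> C -> D -> F -> L -> Q -> P -> O -> N -> M -> H

The 11-move cap with required stops at F, L, M leaves no slack for detours.
Route from I: up 1 to B, right 3 to F, down 2 to Q, left 4 to M, up 1 to H — 11 moves in all.
Check: all required cells visited; 11 ≤ 11 moves.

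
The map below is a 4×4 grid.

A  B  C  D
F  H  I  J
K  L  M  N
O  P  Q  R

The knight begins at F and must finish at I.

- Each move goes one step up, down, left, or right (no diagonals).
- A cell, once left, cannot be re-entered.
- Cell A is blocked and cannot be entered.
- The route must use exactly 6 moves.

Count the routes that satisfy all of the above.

Need simple routes of exactly 6 moves from F to I (Manhattan distance 2, so 2 moves are spent on a detour and 2 undoing it).
Branch systematically from the start, pruning whenever the remaining move budget drops below the Manhattan distance to I or differs from it in parity. Grouping the completions by first move — via K: 6; via H: 3 — and summing: 6 + 3 = 9.
That gives 9 routes.

9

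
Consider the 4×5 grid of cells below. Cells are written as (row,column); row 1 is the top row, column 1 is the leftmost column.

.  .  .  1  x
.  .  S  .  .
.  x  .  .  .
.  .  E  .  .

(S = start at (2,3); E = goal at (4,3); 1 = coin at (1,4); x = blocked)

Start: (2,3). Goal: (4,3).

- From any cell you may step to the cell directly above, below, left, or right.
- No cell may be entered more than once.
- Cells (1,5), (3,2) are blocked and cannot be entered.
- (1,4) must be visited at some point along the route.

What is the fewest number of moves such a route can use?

6

Any route passes through (1,4) somewhere between (2,3) and (4,3). Summing Manhattan distances along the two legs ((2,3) → (1,4) → (4,3)) gives a lower bound of 2 + 4 = 6 moves.
A route of 6 moves achieves this: (2,3) → (1,3) → (1,4) → (2,4) → (3,4) → (4,4) → (4,3).
Since 6 matches the lower bound, it is optimal.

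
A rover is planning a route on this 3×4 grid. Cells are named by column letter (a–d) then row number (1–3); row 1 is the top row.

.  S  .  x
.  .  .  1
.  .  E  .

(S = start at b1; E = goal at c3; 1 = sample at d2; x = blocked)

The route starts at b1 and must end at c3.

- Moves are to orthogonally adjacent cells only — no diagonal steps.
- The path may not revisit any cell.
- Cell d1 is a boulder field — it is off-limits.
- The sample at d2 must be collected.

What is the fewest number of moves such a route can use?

5

Any route passes through d2 somewhere between b1 and c3. Summing Manhattan distances along the two legs (b1 → d2 → c3) gives a lower bound of 3 + 2 = 5 moves.
A route of 5 moves achieves this: b1 → b2 → c2 → d2 → d3 → c3.
Since 5 matches the lower bound, it is optimal.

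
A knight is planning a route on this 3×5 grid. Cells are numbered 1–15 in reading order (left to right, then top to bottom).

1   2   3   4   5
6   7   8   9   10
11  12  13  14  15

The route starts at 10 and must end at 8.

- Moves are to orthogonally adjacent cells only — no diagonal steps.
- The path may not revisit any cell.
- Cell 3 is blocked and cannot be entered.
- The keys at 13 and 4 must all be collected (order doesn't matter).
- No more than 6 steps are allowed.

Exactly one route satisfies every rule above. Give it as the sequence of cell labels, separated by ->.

Any route must reach 13 and 4 and still end at 8 within 6 moves, so the order of the required stops is forced.
Route from 10: up to 5, left to 4, 2× down (reaching 14), left to 13, up to 8 — 6 moves in all.
Check: all required cells visited; 6 ≤ 6 moves.

10 -> 5 -> 4 -> 9 -> 14 -> 13 -> 8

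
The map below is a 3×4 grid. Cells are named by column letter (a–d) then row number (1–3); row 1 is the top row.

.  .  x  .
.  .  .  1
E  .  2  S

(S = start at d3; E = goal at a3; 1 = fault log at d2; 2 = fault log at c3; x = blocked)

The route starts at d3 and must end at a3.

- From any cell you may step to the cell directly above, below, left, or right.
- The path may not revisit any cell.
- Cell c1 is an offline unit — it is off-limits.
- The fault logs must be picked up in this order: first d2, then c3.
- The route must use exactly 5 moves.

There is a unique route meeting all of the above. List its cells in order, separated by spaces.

d3 d2 c2 c3 b3 a3

The waypoints must appear in the order d2, c3, with no cell reused.
Route from d3: up to d2, left to c2, down to c3, 2× left (reaching a3) — 5 moves in all.
Check: order respected (1 at step 1, 2 at step 3); 5 moves as required.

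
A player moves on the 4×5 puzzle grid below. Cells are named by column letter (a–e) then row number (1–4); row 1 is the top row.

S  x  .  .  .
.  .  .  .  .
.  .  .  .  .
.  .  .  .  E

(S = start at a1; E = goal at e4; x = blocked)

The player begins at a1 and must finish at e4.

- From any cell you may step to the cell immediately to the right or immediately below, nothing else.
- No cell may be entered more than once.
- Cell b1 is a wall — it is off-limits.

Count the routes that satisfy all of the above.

A right/down-only route from a1 to e4 makes exactly 3 down-moves and 4 right-moves in some order.
With no other constraints that would be C(7,3) = 35 routes.
Subtract routes through each blocked cell (inclusion–exclusion for overlaps): − through b1: 20 → 15.
That gives 15 routes.

15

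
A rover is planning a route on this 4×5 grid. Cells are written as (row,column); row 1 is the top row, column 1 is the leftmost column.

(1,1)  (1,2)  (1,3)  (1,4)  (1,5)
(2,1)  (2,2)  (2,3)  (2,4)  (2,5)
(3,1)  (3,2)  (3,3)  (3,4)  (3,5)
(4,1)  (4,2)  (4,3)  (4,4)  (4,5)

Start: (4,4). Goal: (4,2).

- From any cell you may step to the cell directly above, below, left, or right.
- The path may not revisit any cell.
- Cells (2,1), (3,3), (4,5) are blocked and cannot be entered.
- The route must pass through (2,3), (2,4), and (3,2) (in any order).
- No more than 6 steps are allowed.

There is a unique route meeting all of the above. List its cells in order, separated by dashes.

The budget equals the shortest possible length, so every move has to be on a shortest route through the required cells.
Route from (4,4): up 2 to (2,4), left 2 to (2,2), down 2 to (4,2) — 6 moves in all.
Check: all required cells visited; 6 ≤ 6 moves.

(4,4) - (3,4) - (2,4) - (2,3) - (2,2) - (3,2) - (4,2)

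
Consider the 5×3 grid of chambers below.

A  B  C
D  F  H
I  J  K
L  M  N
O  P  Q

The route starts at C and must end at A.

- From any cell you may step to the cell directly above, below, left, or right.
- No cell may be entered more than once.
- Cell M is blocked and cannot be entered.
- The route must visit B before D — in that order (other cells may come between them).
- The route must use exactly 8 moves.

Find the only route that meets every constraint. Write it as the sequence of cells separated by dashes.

The waypoints must appear in the order B, D, with no cell reused.
Route from C: left to B, down to F, right to H, down to K, 2× left (reaching I), 2× up (reaching A) — 8 moves in all.
Check: order respected (B at step 1, D at step 7); 8 moves as required.

C - B - F - H - K - J - I - D - A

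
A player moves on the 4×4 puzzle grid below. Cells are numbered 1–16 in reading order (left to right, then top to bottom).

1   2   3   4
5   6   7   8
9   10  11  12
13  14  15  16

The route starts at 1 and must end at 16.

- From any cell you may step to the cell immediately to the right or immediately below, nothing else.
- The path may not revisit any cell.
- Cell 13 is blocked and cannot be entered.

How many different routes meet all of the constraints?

A right/down-only route from 1 to 16 makes exactly 3 down-moves and 3 right-moves in some order.
With no other constraints that would be C(6,3) = 20 routes.
Subtract routes through each blocked cell (inclusion–exclusion for overlaps): − through 13: 1 → 19.
That gives 19 routes.

19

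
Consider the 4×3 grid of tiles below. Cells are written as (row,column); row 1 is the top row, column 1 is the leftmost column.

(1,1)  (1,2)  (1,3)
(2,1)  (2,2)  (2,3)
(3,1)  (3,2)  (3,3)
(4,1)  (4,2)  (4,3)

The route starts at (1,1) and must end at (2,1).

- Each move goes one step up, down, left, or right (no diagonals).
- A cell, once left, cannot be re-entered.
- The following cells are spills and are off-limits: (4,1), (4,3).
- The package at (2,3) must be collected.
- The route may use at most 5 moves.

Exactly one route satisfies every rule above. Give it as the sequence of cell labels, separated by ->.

(1,1) -> (1,2) -> (1,3) -> (2,3) -> (2,2) -> (2,1)

The budget equals the shortest possible length, so every move has to be on a shortest route through the required cells.
Route from (1,1): 2× right (reaching (1,3)), down to (2,3), 2× left (reaching (2,1)) — 5 moves in all.
Check: all required cells visited; 5 ≤ 5 moves.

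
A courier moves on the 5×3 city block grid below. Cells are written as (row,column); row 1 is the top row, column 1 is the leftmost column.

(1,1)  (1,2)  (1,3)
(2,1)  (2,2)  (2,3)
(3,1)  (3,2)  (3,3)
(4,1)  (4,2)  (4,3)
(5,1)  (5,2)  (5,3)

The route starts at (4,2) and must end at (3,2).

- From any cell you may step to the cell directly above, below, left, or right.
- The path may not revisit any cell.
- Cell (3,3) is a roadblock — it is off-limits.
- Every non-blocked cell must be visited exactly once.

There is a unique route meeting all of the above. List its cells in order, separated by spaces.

Need to visit all 14 open cells exactly once, starting at (4,2) and ending at (3,2).
Route from (4,2): right to (4,3), down to (5,3), 2× left (reaching (5,1)), 4× up (reaching (1,1)), 2× right (reaching (1,3)), down to (2,3), left to (2,2), down to (3,2) — 13 moves in all.
Check: all 14 open cells covered.

(4,2) (4,3) (5,3) (5,2) (5,1) (4,1) (3,1) (2,1) (1,1) (1,2) (1,3) (2,3) (2,2) (3,2)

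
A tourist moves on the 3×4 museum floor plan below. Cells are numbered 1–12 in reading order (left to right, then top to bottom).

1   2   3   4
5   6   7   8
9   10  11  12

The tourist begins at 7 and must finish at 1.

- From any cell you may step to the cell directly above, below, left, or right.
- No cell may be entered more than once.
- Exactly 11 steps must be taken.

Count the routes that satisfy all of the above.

4

Need simple routes of exactly 11 moves from 7 to 1 (Manhattan distance 3, so 4 moves are spent on a detour and 4 undoing it).
Enumerating: 7 3 4 8 12 11 10 9 5 6 2 1 | 7 11 12 8 4 3 2 6 10 9 5 1 | 7 6 2 3 4 8 12 11 10 9 5 1 | 7 6 5 9 10 11 12 8 4 3 2 1.
That gives 4 routes.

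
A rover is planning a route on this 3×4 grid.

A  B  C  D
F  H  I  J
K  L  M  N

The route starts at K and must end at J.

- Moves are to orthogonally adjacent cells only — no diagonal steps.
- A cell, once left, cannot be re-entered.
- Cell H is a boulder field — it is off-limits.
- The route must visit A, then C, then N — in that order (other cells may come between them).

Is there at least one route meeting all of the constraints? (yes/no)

One route that works: K → F → A → B → C → I → M → N → J.

yes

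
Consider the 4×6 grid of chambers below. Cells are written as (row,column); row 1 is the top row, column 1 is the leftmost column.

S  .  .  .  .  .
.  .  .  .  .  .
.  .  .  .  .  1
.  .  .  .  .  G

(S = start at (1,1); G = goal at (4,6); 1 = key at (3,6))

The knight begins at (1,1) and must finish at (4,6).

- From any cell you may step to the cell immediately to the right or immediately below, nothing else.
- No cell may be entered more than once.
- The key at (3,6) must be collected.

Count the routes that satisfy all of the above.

21

A right/down-only route from (1,1) to (4,6) makes exactly 3 down-moves and 5 right-moves in some order.
With no other constraints that would be C(8,3) = 56 routes.
Split at (3,6) and multiply the segment counts: (1,1)→(3,6): 21; (3,6)→(4,6): 1; product = 21.
That gives 21 routes.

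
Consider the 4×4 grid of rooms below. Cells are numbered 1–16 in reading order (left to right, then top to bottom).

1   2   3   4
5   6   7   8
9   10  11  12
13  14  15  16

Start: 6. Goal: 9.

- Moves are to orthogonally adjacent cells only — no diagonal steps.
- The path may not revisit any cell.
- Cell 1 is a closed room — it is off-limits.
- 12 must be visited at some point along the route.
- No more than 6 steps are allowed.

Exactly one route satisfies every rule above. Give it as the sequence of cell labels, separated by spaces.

The budget equals the shortest possible length, so every move has to be on a shortest route through the required cells.
Route from 6: right 2 to 8, down 1 to 12, left 3 to 9 — 6 moves in all.
Check: all required cells visited; 6 ≤ 6 moves.

6 7 8 12 11 10 9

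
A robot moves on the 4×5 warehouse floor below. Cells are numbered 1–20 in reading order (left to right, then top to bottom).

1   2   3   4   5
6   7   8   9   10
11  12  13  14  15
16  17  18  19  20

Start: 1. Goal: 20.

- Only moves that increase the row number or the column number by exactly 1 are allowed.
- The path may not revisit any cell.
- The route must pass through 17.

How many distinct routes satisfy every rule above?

A right/down-only route from 1 to 20 makes exactly 3 down-moves and 4 right-moves in some order.
With no other constraints that would be C(7,3) = 35 routes.
Split at 17 and multiply the segment counts: 1→17: 4; 17→20: 1; product = 4.
That gives 4 routes.

4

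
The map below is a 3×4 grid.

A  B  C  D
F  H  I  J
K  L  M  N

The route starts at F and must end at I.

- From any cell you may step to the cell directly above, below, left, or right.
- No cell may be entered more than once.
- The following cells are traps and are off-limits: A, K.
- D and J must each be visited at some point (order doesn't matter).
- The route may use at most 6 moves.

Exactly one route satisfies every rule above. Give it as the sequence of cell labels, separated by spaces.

F H B C D J I

The budget equals the shortest possible length, so every move has to be on a shortest route through the required cells.
Route from F: right to H, up to B, 2× right (reaching D), down to J, left to I — 6 moves in all.
Check: all required cells visited; 6 ≤ 6 moves.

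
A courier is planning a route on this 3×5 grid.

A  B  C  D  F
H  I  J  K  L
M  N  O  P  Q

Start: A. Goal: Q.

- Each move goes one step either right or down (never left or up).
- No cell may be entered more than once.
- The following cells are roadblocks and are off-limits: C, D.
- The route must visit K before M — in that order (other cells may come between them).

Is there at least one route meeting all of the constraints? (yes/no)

M lies to the left of K, so going from K to M would need a leftward move — but moves only go right/down, so K cannot be visited before M.

no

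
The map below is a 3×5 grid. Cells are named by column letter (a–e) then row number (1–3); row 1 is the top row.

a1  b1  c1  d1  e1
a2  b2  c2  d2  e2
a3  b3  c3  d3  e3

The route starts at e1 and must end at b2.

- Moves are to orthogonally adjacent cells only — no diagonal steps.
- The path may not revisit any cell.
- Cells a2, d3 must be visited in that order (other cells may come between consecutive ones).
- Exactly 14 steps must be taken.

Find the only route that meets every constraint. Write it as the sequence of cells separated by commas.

The waypoints must appear in the order a2, d3, with no cell reused.
Route from e1: left 4 to a1, down 2 to a3, right 4 to e3, up 1 to e2, left 3 to b2 — 14 moves in all.
Check: order respected (a2 at step 5, d3 at step 9); 14 moves as required.

e1, d1, c1, b1, a1, a2, a3, b3, c3, d3, e3, e2, d2, c2, b2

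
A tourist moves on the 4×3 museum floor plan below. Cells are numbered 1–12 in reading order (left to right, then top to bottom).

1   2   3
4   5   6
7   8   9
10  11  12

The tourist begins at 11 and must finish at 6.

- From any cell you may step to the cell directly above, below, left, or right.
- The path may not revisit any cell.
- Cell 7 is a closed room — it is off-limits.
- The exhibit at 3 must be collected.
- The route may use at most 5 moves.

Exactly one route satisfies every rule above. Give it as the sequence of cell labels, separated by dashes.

Any route must reach 3 and still end at 6 within 5 moves, so the order of the required stops is forced.
Route from 11: 3× up (reaching 2), right to 3, down to 6 — 5 moves in all.
Check: all required cells visited; 5 ≤ 5 moves.

11 - 8 - 5 - 2 - 3 - 6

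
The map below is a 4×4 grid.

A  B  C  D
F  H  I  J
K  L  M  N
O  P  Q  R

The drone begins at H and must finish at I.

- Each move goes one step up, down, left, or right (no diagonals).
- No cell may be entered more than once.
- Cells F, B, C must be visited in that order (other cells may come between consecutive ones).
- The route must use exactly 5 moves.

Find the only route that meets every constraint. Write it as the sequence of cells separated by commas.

H, F, A, B, C, I

The waypoints must appear in the order F, B, C, with no cell reused.
Route from H: left 1 to F, up 1 to A, right 2 to C, down 1 to I — 5 moves in all.
Check: order respected (F at step 1, B at step 3, C at step 4); 5 moves as required.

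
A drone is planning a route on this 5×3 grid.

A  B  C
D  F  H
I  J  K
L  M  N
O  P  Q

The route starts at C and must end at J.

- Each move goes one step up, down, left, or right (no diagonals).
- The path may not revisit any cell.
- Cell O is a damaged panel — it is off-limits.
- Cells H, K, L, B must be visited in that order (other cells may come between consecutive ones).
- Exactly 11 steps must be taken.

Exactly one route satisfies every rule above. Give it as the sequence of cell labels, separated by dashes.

The waypoints must appear in the order H, K, L, B, with no cell reused.
Route from C: 3× down (reaching N), 2× left (reaching L), 3× up (reaching A), right to B, 2× down (reaching J) — 11 moves in all.
Check: order respected (H at step 1, K at step 2, L at step 5, B at step 9); 11 moves as required.

C - H - K - N - M - L - I - D - A - B - F - J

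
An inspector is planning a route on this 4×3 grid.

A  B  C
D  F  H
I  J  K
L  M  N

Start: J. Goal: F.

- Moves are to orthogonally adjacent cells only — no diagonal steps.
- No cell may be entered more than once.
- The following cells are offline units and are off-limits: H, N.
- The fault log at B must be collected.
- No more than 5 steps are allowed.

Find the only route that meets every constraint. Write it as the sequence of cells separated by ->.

The budget equals the shortest possible length, so every move has to be on a shortest route through the required cells.
Route from J: left 1 to I, up 2 to A, right 1 to B, down 1 to F — 5 moves in all.
Check: all required cells visited; 5 ≤ 5 moves.

J -> I -> D -> A -> B -> F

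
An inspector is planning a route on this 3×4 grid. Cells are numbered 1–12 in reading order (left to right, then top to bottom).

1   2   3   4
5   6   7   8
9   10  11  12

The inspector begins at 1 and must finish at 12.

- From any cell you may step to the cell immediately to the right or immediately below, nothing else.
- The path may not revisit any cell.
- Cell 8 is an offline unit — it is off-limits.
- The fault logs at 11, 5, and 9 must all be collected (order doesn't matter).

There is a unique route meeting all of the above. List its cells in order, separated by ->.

1 -> 5 -> 9 -> 10 -> 11 -> 12

Moves only go right or down, so the column and row indices never decrease.
Route from 1: down 2 to 9, right 3 to 12 — 5 moves in all.
Check: all required cells visited.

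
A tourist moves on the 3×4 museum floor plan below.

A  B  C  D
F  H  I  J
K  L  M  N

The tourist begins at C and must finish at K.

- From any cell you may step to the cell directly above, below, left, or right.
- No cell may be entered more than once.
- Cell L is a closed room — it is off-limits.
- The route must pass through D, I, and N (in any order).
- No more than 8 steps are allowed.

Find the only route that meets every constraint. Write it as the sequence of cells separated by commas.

Any route must reach D, I, and N and still end at K within 8 moves, so the order of the required stops is forced.
Route from C: right to D, 2× down (reaching N), left to M, up to I, 2× left (reaching F), down to K — 8 moves in all.
Check: all required cells visited; 8 ≤ 8 moves.

C, D, J, N, M, I, H, F, K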